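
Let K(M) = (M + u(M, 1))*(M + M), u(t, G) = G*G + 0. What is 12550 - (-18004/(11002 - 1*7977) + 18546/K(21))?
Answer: 530894531/42350 ≈ 12536.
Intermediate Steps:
u(t, G) = G² (u(t, G) = G² + 0 = G²)
K(M) = 2*M*(1 + M) (K(M) = (M + 1²)*(M + M) = (M + 1)*(2*M) = (1 + M)*(2*M) = 2*M*(1 + M))
12550 - (-18004/(11002 - 1*7977) + 18546/K(21)) = 12550 - (-18004/(11002 - 1*7977) + 18546/((2*21*(1 + 21)))) = 12550 - (-18004/(11002 - 7977) + 18546/((2*21*22))) = 12550 - (-18004/3025 + 18546/924) = 12550 - (-18004*1/3025 + 18546*(1/924)) = 12550 - (-18004/3025 + 281/14) = 12550 - 1*597969/42350 = 12550 - 597969/42350 = 530894531/42350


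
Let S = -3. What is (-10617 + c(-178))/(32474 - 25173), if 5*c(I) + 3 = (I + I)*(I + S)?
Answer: 11348/36505 ≈ 0.31086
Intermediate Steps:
c(I) = -3/5 + 2*I*(-3 + I)/5 (c(I) = -3/5 + ((I + I)*(I - 3))/5 = -3/5 + ((2*I)*(-3 + I))/5 = -3/5 + (2*I*(-3 + I))/5 = -3/5 + 2*I*(-3 + I)/5)
(-10617 + c(-178))/(32474 - 25173) = (-10617 + (-3/5 - 6/5*(-178) + (2/5)*(-178)**2))/(32474 - 25173) = (-10617 + (-3/5 + 1068/5 + (2/5)*31684))/7301 = (-10617 + (-3/5 + 1068/5 + 63368/5))*(1/7301) = (-10617 + 64433/5)*(1/7301) = (11348/5)*(1/7301) = 11348/36505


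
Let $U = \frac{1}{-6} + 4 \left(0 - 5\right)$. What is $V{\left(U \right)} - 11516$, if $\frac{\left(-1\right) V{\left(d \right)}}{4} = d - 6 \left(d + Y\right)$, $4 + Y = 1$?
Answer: $- \frac{35974}{3} \approx -11991.0$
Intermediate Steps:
$Y = -3$ ($Y = -4 + 1 = -3$)
$U = - \frac{121}{6}$ ($U = - \frac{1}{6} + 4 \left(0 - 5\right) = - \frac{1}{6} + 4 \left(-5\right) = - \frac{1}{6} - 20 = - \frac{121}{6} \approx -20.167$)
$V{\left(d \right)} = -72 + 20 d$ ($V{\left(d \right)} = - 4 \left(d - 6 \left(d - 3\right)\right) = - 4 \left(d - 6 \left(-3 + d\right)\right) = - 4 \left(d - \left(-18 + 6 d\right)\right) = - 4 \left(18 - 5 d\right) = -72 + 20 d$)
$V{\left(U \right)} - 11516 = \left(-72 + 20 \left(- \frac{121}{6}\right)\right) - 11516 = \left(-72 - \frac{1210}{3}\right) - 11516 = - \frac{1426}{3} - 11516 = - \frac{35974}{3}$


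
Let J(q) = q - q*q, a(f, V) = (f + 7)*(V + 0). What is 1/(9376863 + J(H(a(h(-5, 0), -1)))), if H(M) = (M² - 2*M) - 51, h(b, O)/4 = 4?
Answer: 1/9102811 ≈ 1.0986e-7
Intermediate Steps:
h(b, O) = 16 (h(b, O) = 4*4 = 16)
a(f, V) = V*(7 + f) (a(f, V) = (7 + f)*V = V*(7 + f))
H(M) = -51 + M² - 2*M
J(q) = q - q²
1/(9376863 + J(H(a(h(-5, 0), -1)))) = 1/(9376863 + (-51 + (-(7 + 16))² - (-2)*(7 + 16))*(1 - (-51 + (-(7 + 16))² - (-2)*(7 + 16)))) = 1/(9376863 + (-51 + (-1*23)² - (-2)*23)*(1 - (-51 + (-1*23)² - (-2)*23))) = 1/(9376863 + (-51 + (-23)² - 2*(-23))*(1 - (-51 + (-23)² - 2*(-23)))) = 1/(9376863 + (-51 + 529 + 46)*(1 - (-51 + 529 + 46))) = 1/(9376863 + 524*(1 - 1*524)) = 1/(9376863 + 524*(1 - 524)) = 1/(9376863 + 524*(-523)) = 1/(9376863 - 274052) = 1/9102811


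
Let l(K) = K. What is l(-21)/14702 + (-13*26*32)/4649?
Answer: -159114461/68349598 ≈ -2.3279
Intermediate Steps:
l(-21)/14702 + (-13*26*32)/4649 = -21/14702 + (-13*26*32)/4649 = -21*1/14702 - 338*32*(1/4649) = -21/14702 - 10816*1/4649 = -21/14702 - 10816/4649 = -159114461/68349598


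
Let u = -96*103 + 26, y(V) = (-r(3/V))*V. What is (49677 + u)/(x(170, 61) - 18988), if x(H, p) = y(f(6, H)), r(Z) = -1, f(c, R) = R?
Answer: -39815/18818 ≈ -2.1158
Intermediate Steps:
y(V) = V (y(V) = (-1*(-1))*V = 1*V = V)
x(H, p) = H
u = -9862 (u = -9888 + 26 = -9862)
(49677 + u)/(x(170, 61) - 18988) = (49677 - 9862)/(170 - 18988) = 39815/(-18818) = 39815*(-1/18818) = -39815/18818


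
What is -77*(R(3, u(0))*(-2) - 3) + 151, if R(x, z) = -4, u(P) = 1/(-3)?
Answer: -234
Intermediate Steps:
u(P) = -⅓ (u(P) = 1*(-⅓) = -⅓)
-77*(R(3, u(0))*(-2) - 3) + 151 = -77*(-4*(-2) - 3) + 151 = -77*(8 - 3) + 151 = -77*5 + 151 = -385 + 151 = -234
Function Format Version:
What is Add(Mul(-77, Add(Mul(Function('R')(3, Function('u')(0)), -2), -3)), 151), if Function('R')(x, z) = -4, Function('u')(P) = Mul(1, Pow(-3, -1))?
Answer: -234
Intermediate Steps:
Function('u')(P) = Rational(-1, 3) (Function('u')(P) = Mul(1, Rational(-1, 3)) = Rational(-1, 3))
Add(Mul(-77, Add(Mul(Function('R')(3, Function('u')(0)), -2), -3)), 151) = Add(Mul(-77, Add(Mul(-4, -2), -3)), 151) = Add(Mul(-77, Add(8, -3)), 151) = Add(Mul(-77, 5), 151) = Add(-385, 151) = -234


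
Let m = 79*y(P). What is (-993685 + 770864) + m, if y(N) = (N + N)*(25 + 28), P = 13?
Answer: -113959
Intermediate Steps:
y(N) = 106*N (y(N) = (2*N)*53 = 106*N)
m = 108862 (m = 79*(106*13) = 79*1378 = 108862)
(-993685 + 770864) + m = (-993685 + 770864) + 108862 = -222821 + 108862 = -113959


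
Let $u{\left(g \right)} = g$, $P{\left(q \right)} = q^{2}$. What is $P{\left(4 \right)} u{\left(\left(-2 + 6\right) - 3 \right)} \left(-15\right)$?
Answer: $-240$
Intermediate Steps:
$P{\left(4 \right)} u{\left(\left(-2 + 6\right) - 3 \right)} \left(-15\right) = 4^{2} \left(\left(-2 + 6\right) - 3\right) \left(-15\right) = 16 \left(4 - 3\right) \left(-15\right) = 16 \cdot 1 \left(-15\right) = 16 \left(-15\right) = -240$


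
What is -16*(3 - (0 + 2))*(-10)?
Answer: 160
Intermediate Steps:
-16*(3 - (0 + 2))*(-10) = -16*(3 - 1*2)*(-10) = -16*(3 - 2)*(-10) = -16*(-10) = 160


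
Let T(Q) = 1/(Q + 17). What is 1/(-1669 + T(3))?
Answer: -20/33379 ≈ -0.00059918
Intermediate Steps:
T(Q) = 1/(17 + Q)
1/(-1669 + T(3)) = 1/(-1669 + 1/(17 + 3)) = 1/(-1669 + 1/20) = 1/(-33379/20) = -20/33379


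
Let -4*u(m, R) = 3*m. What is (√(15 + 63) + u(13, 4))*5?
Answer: -195/4 + 5*√78 ≈ -4.5912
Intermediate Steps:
u(m, R) = -3*m/4
(√(15 + 63) + u(13, 4))*5 = (√(15 + 63) - ¾*13)*5 = (√78 - 39/4)*5 = (-39/4 + √78)*5 = -195/4 + 5*√78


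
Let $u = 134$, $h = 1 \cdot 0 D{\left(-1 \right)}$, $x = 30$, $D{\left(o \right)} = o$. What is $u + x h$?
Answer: $134$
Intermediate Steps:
$h = 0$ ($h = 1 \cdot 0 \left(-1\right) = 0 \left(-1\right) = 0$)
$u + x h = 134 + 30 \cdot 0 = 134 + 0 = 134$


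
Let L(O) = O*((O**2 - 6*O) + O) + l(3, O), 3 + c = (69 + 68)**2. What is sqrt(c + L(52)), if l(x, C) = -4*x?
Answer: sqrt(145842) ≈ 381.89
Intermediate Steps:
c = 18766 (c = -3 + (69 + 68)**2 = -3 + 137**2 = -3 + 18769 = 18766)
L(O) = -12 + O*(O**2 - 5*O) (L(O) = O*((O**2 - 6*O) + O) - 4*3 = O*(O**2 - 5*O) - 12 = -12 + O*(O**2 - 5*O))
sqrt(c + L(52)) = sqrt(18766 + (-12 + 52**3 - 5*52**2)) = sqrt(18766 + (-12 + 140608 - 5*2704)) = sqrt(18766 + (-12 + 140608 - 13520)) = sqrt(18766 + 127076) = sqrt(145842)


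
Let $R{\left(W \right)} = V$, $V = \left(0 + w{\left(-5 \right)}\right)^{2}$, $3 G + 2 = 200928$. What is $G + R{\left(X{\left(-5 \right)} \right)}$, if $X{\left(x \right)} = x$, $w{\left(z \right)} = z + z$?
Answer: $\frac{201226}{3} \approx 67075.0$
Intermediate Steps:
$G = \frac{200926}{3}$ ($G = - \frac{2}{3} + \frac{1}{3} \cdot 200928 = - \frac{2}{3} + 66976 = \frac{200926}{3} \approx 66975.0$)
$w{\left(z \right)} = 2 z$
$V = 100$ ($V = \left(0 + 2 \left(-5\right)\right)^{2} = \left(0 - 10\right)^{2} = \left(-10\right)^{2} = 100$)
$R{\left(W \right)} = 100$
$G + R{\left(X{\left(-5 \right)} \right)} = \frac{200926}{3} + 100 = \frac{201226}{3}$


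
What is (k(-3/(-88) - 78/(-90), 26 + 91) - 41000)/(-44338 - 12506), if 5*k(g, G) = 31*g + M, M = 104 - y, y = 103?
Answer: 270561821/375170400 ≈ 0.72117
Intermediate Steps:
M = 1 (M = 104 - 1*103 = 104 - 103 = 1)
k(g, G) = ⅕ + 31*g/5 (k(g, G) = (31*g + 1)/5 = (1 + 31*g)/5 = ⅕ + 31*g/5)
(k(-3/(-88) - 78/(-90), 26 + 91) - 41000)/(-44338 - 12506) = ((⅕ + 31*(-3/(-88) - 78/(-90))/5) - 41000)/(-44338 - 12506) = ((⅕ + 31*(-3*(-1/88) - 78*(-1/90))/5) - 41000)/(-56844) = ((⅕ + 31*(3/88 + 13/15)/5) - 41000)*(-1/56844) = ((⅕ + (31/5)*(1189/1320)) - 41000)*(-1/56844) = ((⅕ + 36859/6600) - 41000)*(-1/56844) = (38179/6600 - 41000)*(-1/56844) = -270561821/6600*(-1/56844) = 270561821/375170400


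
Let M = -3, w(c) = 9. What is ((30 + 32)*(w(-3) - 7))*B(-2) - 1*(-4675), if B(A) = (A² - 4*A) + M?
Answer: 5791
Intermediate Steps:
B(A) = -3 + A² - 4*A (B(A) = (A² - 4*A) - 3 = -3 + A² - 4*A)
((30 + 32)*(w(-3) - 7))*B(-2) - 1*(-4675) = ((30 + 32)*(9 - 7))*(-3 + (-2)² - 4*(-2)) - 1*(-4675) = (62*2)*(-3 + 4 + 8) + 4675 = 124*9 + 4675 = 1116 + 4675 = 5791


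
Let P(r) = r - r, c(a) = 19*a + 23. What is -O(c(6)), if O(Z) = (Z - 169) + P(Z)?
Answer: 32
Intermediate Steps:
c(a) = 23 + 19*a
P(r) = 0
O(Z) = -169 + Z (O(Z) = (Z - 169) + 0 = (-169 + Z) + 0 = -169 + Z)
-O(c(6)) = -(-169 + (23 + 19*6)) = -(-169 + (23 + 114)) = -(-169 + 137) = -1*(-32) = 32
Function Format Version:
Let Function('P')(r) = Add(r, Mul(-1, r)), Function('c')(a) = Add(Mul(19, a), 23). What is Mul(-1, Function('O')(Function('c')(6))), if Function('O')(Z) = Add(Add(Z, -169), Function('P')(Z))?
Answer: 32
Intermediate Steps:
Function('c')(a) = Add(23, Mul(19, a))
Function('P')(r) = 0
Function('O')(Z) = Add(-169, Z) (Function('O')(Z) = Add(Add(Z, -169), 0) = Add(Add(-169, Z), 0) = Add(-169, Z))
Mul(-1, Function('O')(Function('c')(6))) = Mul(-1, Add(-169, Add(23, Mul(19, 6)))) = Mul(-1, Add(-169, Add(23, 114))) = Mul(-1, Add(-169, 137)) = Mul(-1, -32) = 32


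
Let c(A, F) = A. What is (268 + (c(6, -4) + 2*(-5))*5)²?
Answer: 61504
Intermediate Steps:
(268 + (c(6, -4) + 2*(-5))*5)² = (268 + (6 + 2*(-5))*5)² = (268 + (6 - 10)*5)² = (268 - 4*5)² = (268 - 20)² = 248² = 61504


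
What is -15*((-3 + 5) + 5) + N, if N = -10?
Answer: -115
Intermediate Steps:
-15*((-3 + 5) + 5) + N = -15*((-3 + 5) + 5) - 10 = -15*(2 + 5) - 10 = -15*7 - 10 = -105 - 10 = -115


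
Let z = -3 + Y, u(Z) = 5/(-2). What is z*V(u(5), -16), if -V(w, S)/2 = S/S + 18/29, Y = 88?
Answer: -7990/29 ≈ -275.52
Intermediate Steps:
u(Z) = -5/2 (u(Z) = 5*(-½) = -5/2)
V(w, S) = -94/29 (V(w, S) = -2*(S/S + 18/29) = -2*(1 + 18*(1/29)) = -2*(1 + 18/29) = -2*47/29 = -94/29)
z = 85 (z = -3 + 88 = 85)
z*V(u(5), -16) = 85*(-94/29) = -7990/29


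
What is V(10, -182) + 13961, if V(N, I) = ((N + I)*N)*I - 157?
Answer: 326844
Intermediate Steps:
V(N, I) = -157 + I*N*(I + N) (V(N, I) = ((I + N)*N)*I - 157 = (N*(I + N))*I - 157 = I*N*(I + N) - 157 = -157 + I*N*(I + N))
V(10, -182) + 13961 = (-157 - 182*10² + 10*(-182)²) + 13961 = (-157 - 182*100 + 10*33124) + 13961 = (-157 - 18200 + 331240) + 13961 = 312883 + 13961 = 326844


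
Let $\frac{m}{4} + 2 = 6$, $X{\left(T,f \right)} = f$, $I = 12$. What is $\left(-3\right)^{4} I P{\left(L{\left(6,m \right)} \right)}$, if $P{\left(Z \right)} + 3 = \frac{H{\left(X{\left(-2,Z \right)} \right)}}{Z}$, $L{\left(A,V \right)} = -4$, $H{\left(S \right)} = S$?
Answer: $-1944$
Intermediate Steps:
$m = 16$ ($m = -8 + 4 \cdot 6 = -8 + 24 = 16$)
$P{\left(Z \right)} = -2$ ($P{\left(Z \right)} = -3 + \frac{Z}{Z} = -3 + 1 = -2$)
$\left(-3\right)^{4} I P{\left(L{\left(6,m \right)} \right)} = \left(-3\right)^{4} \cdot 12 \left(-2\right) = 81 \cdot 12 \left(-2\right) = 972 \left(-2\right) = -1944$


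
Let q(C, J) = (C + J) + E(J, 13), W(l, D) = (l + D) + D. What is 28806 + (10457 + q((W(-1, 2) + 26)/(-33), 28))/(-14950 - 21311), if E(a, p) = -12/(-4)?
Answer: 34469288003/1196613 ≈ 28806.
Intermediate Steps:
W(l, D) = l + 2*D (W(l, D) = (D + l) + D = l + 2*D)
E(a, p) = 3 (E(a, p) = -12*(-1/4) = 3)
q(C, J) = 3 + C + J (q(C, J) = (C + J) + 3 = 3 + C + J)
28806 + (10457 + q((W(-1, 2) + 26)/(-33), 28))/(-14950 - 21311) = 28806 + (10457 + (3 + ((-1 + 2*2) + 26)/(-33) + 28))/(-14950 - 21311) = 28806 + (10457 + (3 + ((-1 + 4) + 26)*(-1/33) + 28))/(-36261) = 28806 + (10457 + (3 + (3 + 26)*(-1/33) + 28))*(-1/36261) = 28806 + (10457 + (3 + 29*(-1/33) + 28))*(-1/36261) = 28806 + (10457 + (3 - 29/33 + 28))*(-1/36261) = 28806 + (10457 + 994/33)*(-1/36261) = 28806 + (346075/33)*(-1/36261) = 28806 - 346075/1196613 = 34469288003/1196613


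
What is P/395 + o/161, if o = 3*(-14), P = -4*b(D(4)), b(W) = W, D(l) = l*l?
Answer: -3842/9085 ≈ -0.42289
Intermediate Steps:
D(l) = l²
P = -64 (P = -4*4² = -4*16 = -64)
o = -42
P/395 + o/161 = -64/395 - 42/161 = -64*1/395 - 42*1/161 = -64/395 - 6/23 = -3842/9085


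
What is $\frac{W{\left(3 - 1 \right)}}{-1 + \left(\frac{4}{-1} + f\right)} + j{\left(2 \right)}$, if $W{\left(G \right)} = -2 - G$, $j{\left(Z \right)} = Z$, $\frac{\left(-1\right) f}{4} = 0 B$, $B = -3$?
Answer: $\frac{14}{5} \approx 2.8$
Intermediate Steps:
$f = 0$ ($f = - 4 \cdot 0 \left(-3\right) = \left(-4\right) 0 = 0$)
$\frac{W{\left(3 - 1 \right)}}{-1 + \left(\frac{4}{-1} + f\right)} + j{\left(2 \right)} = \frac{-2 - \left(3 - 1\right)}{-1 + \left(\frac{4}{-1} + 0\right)} + 2 = \frac{-2 - \left(3 - 1\right)}{-1 + \left(4 \left(-1\right) + 0\right)} + 2 = \frac{-2 - 2}{-1 + \left(-4 + 0\right)} + 2 = \frac{-2 - 2}{-1 - 4} + 2 = - \frac{4}{-5} + 2 = \left(-4\right) \left(- \frac{1}{5}\right) + 2 = \frac{4}{5} + 2 = \frac{14}{5}$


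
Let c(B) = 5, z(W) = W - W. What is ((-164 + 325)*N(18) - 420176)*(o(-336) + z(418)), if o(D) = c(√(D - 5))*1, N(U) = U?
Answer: -2086390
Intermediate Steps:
z(W) = 0
o(D) = 5 (o(D) = 5*1 = 5)
((-164 + 325)*N(18) - 420176)*(o(-336) + z(418)) = ((-164 + 325)*18 - 420176)*(5 + 0) = (161*18 - 420176)*5 = (2898 - 420176)*5 = -417278*5 = -2086390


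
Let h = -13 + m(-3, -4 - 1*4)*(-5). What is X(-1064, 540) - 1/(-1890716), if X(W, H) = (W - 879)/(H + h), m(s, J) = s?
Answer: -1836830323/512384036 ≈ -3.5849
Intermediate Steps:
h = 2 (h = -13 - 3*(-5) = -13 + 15 = 2)
X(W, H) = (-879 + W)/(2 + H) (X(W, H) = (W - 879)/(H + 2) = (-879 + W)/(2 + H))
X(-1064, 540) - 1/(-1890716) = (-879 - 1064)/(2 + 540) - 1/(-1890716) = -1943/542 - 1*(-1/1890716) = (1/542)*(-1943) + 1/1890716 = -1943/542 + 1/1890716 = -1836830323/512384036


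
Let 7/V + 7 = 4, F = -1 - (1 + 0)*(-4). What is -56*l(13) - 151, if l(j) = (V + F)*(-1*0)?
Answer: -151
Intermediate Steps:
F = 3 (F = -1 - (-4) = -1 - 1*(-4) = -1 + 4 = 3)
V = -7/3 (V = 7/(-7 + 4) = 7/(-3) = 7*(-1/3) = -7/3 ≈ -2.3333)
l(j) = 0 (l(j) = (-7/3 + 3)*(-1*0) = (2/3)*0 = 0)
-56*l(13) - 151 = -56*0 - 151 = 0 - 151 = -151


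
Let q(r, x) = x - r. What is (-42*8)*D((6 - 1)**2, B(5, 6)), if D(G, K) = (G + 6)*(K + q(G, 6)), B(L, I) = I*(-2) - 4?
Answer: 364560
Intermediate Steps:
B(L, I) = -4 - 2*I (B(L, I) = -2*I - 4 = -4 - 2*I)
D(G, K) = (6 + G)*(6 + K - G) (D(G, K) = (G + 6)*(K + (6 - G)) = (6 + G)*(6 + K - G))
(-42*8)*D((6 - 1)**2, B(5, 6)) = (-42*8)*(36 - ((6 - 1)**2)**2 + 6*(-4 - 2*6) + (6 - 1)**2*(-4 - 2*6)) = -336*(36 - (5**2)**2 + 6*(-4 - 12) + 5**2*(-4 - 12)) = -336*(36 - 1*25**2 + 6*(-16) + 25*(-16)) = -336*(36 - 1*625 - 96 - 400) = -336*(36 - 625 - 96 - 400) = -336*(-1085) = 364560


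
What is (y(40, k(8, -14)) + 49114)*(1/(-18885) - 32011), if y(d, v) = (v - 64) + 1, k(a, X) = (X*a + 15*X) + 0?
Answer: -9819344015848/6295 ≈ -1.5599e+9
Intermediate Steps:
k(a, X) = 15*X + X*a (k(a, X) = (15*X + X*a) + 0 = 15*X + X*a)
y(d, v) = -63 + v (y(d, v) = (-64 + v) + 1 = -63 + v)
(y(40, k(8, -14)) + 49114)*(1/(-18885) - 32011) = ((-63 - 14*(15 + 8)) + 49114)*(1/(-18885) - 32011) = ((-63 - 14*23) + 49114)*(-1/18885 - 32011) = ((-63 - 322) + 49114)*(-604527736/18885) = (-385 + 49114)*(-604527736/18885) = 48729*(-604527736/18885) = -9819344015848/6295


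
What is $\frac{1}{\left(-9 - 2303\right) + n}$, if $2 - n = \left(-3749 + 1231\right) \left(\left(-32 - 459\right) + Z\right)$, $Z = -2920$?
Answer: $- \frac{1}{8591208} \approx -1.164 \cdot 10^{-7}$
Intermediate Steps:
$n = -8588896$ ($n = 2 - \left(-3749 + 1231\right) \left(\left(-32 - 459\right) - 2920\right) = 2 - - 2518 \left(\left(-32 - 459\right) - 2920\right) = 2 - - 2518 \left(-491 - 2920\right) = 2 - \left(-2518\right) \left(-3411\right) = 2 - 8588898 = -8588896$)
$\frac{1}{\left(-9 - 2303\right) + n} = \frac{1}{\left(-9 - 2303\right) - 8588896} = \frac{1}{-2312 - 8588896} = \frac{1}{-8591208} = - \frac{1}{8591208}$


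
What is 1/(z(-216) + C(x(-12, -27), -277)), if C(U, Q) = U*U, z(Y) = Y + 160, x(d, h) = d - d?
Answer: -1/56 ≈ -0.017857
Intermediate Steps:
x(d, h) = 0
z(Y) = 160 + Y
C(U, Q) = U**2
1/(z(-216) + C(x(-12, -27), -277)) = 1/((160 - 216) + 0**2) = 1/(-56 + 0) = 1/(-56) = -1/56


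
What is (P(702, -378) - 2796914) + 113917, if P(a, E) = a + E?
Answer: -2682673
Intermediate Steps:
P(a, E) = E + a
(P(702, -378) - 2796914) + 113917 = ((-378 + 702) - 2796914) + 113917 = (324 - 2796914) + 113917 = -2796590 + 113917 = -2682673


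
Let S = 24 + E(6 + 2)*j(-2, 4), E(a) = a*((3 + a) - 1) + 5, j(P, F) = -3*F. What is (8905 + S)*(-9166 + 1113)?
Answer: -63691177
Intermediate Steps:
E(a) = 5 + a*(2 + a) (E(a) = a*(2 + a) + 5 = 5 + a*(2 + a))
S = -996 (S = 24 + (5 + (6 + 2)² + 2*(6 + 2))*(-3*4) = 24 + (5 + 8² + 2*8)*(-12) = 24 + (5 + 64 + 16)*(-12) = 24 + 85*(-12) = 24 - 1020 = -996)
(8905 + S)*(-9166 + 1113) = (8905 - 996)*(-9166 + 1113) = 7909*(-8053) = -63691177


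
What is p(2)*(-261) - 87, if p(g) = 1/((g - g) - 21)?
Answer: -522/7 ≈ -74.571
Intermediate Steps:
p(g) = -1/21 (p(g) = 1/(0 - 21) = 1/(-21) = -1/21)
p(2)*(-261) - 87 = -1/21*(-261) - 87 = 87/7 - 87 = -522/7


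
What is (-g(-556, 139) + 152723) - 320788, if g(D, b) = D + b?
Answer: -167648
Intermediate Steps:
(-g(-556, 139) + 152723) - 320788 = (-(-556 + 139) + 152723) - 320788 = (-1*(-417) + 152723) - 320788 = (417 + 152723) - 320788 = 153140 - 320788 = -167648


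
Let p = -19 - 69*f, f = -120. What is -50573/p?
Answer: -50573/8261 ≈ -6.1219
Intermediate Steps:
p = 8261 (p = -19 - 69*(-120) = -19 + 8280 = 8261)
-50573/p = -50573/8261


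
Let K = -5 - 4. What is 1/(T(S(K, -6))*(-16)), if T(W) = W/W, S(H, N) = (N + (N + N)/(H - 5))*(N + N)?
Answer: -1/16 ≈ -0.062500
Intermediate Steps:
K = -9
S(H, N) = 2*N*(N + 2*N/(-5 + H)) (S(H, N) = (N + (2*N)/(-5 + H))*(2*N) = (N + 2*N/(-5 + H))*(2*N) = 2*N*(N + 2*N/(-5 + H)))
T(W) = 1
1/(T(S(K, -6))*(-16)) = 1/(1*(-16)) = 1/(-16) = -1/16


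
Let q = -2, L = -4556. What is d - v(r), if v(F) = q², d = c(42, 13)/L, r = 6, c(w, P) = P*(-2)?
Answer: -9099/2278 ≈ -3.9943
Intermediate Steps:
c(w, P) = -2*P
d = 13/2278 (d = -2*13/(-4556) = -26*(-1/4556) = 13/2278 ≈ 0.0057068)
v(F) = 4 (v(F) = (-2)² = 4)
d - v(r) = 13/2278 - 1*4 = 13/2278 - 4 = -9099/2278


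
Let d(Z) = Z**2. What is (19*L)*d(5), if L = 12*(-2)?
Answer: -11400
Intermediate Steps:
L = -24
(19*L)*d(5) = (19*(-24))*5**2 = -456*25 = -11400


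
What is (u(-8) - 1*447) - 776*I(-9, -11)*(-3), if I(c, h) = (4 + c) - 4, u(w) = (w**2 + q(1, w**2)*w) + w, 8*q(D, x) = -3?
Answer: -21340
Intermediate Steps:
q(D, x) = -3/8 (q(D, x) = (1/8)*(-3) = -3/8)
u(w) = w**2 + 5*w/8 (u(w) = (w**2 - 3*w/8) + w = w**2 + 5*w/8)
I(c, h) = c
(u(-8) - 1*447) - 776*I(-9, -11)*(-3) = ((1/8)*(-8)*(5 + 8*(-8)) - 1*447) - (-6984)*(-3) = ((1/8)*(-8)*(5 - 64) - 447) - 776*27 = ((1/8)*(-8)*(-59) - 447) - 20952 = (59 - 447) - 20952 = -388 - 20952 = -21340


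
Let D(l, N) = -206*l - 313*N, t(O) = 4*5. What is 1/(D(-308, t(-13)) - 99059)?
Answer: -1/41871 ≈ -2.3883e-5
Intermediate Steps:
t(O) = 20
D(l, N) = -313*N - 206*l
1/(D(-308, t(-13)) - 99059) = 1/((-313*20 - 206*(-308)) - 99059) = 1/((-6260 + 63448) - 99059) = 1/(57188 - 99059) = 1/(-41871) = -1/41871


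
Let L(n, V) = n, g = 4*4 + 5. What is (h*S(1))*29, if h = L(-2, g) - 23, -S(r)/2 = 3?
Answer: 4350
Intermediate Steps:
S(r) = -6 (S(r) = -2*3 = -6)
g = 21 (g = 16 + 5 = 21)
h = -25 (h = -2 - 23 = -25)
(h*S(1))*29 = -25*(-6)*29 = 150*29 = 4350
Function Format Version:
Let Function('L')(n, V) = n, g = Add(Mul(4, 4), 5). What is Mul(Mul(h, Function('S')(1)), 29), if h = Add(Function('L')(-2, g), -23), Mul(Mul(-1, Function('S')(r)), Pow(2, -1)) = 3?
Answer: 4350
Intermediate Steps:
Function('S')(r) = -6 (Function('S')(r) = Mul(-2, 3) = -6)
g = 21 (g = Add(16, 5) = 21)
h = -25 (h = Add(-2, -23) = -25)
Mul(Mul(h, Function('S')(1)), 29) = Mul(Mul(-25, -6), 29) = Mul(150, 29) = 4350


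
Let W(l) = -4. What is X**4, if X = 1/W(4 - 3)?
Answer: 1/256 ≈ 0.0039063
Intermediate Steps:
X = -1/4 (X = 1/(-4) = -1/4 ≈ -0.25000)
X**4 = (-1/4)**4 = 1/256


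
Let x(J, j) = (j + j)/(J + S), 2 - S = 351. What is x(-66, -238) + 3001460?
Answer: 1245606376/415 ≈ 3.0015e+6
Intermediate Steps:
S = -349 (S = 2 - 1*351 = 2 - 351 = -349)
x(J, j) = 2*j/(-349 + J) (x(J, j) = (j + j)/(J - 349) = (2*j)/(-349 + J) = 2*j/(-349 + J))
x(-66, -238) + 3001460 = 2*(-238)/(-349 - 66) + 3001460 = 2*(-238)/(-415) + 3001460 = 2*(-238)*(-1/415) + 3001460 = 476/415 + 3001460 = 1245606376/415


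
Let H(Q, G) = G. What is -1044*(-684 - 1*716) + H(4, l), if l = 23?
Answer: 1461623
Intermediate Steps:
-1044*(-684 - 1*716) + H(4, l) = -1044*(-684 - 1*716) + 23 = -1044*(-684 - 716) + 23 = -1044*(-1400) + 23 = 1461600 + 23 = 1461623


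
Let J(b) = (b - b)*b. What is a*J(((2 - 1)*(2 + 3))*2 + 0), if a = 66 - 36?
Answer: 0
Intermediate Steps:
J(b) = 0 (J(b) = 0*b = 0)
a = 30
a*J(((2 - 1)*(2 + 3))*2 + 0) = 30*0 = 0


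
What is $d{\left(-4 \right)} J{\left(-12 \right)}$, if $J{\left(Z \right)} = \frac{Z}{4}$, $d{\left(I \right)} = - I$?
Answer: $-12$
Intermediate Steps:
$J{\left(Z \right)} = \frac{Z}{4}$ ($J{\left(Z \right)} = Z \frac{1}{4} = \frac{Z}{4}$)
$d{\left(-4 \right)} J{\left(-12 \right)} = \left(-1\right) \left(-4\right) \frac{1}{4} \left(-12\right) = 4 \left(-3\right) = -12$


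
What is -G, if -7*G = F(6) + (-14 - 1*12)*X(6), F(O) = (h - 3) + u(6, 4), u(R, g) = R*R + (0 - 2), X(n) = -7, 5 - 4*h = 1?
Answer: 214/7 ≈ 30.571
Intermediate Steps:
h = 1 (h = 5/4 - ¼*1 = 5/4 - ¼ = 1)
u(R, g) = -2 + R² (u(R, g) = R² - 2 = -2 + R²)
F(O) = 32 (F(O) = (1 - 3) + (-2 + 6²) = -2 + (-2 + 36) = -2 + 34 = 32)
G = -214/7 (G = -(32 + (-14 - 1*12)*(-7))/7 = -(32 + (-14 - 12)*(-7))/7 = -(32 - 26*(-7))/7 = -(32 + 182)/7 = -⅐*214 = -214/7 ≈ -30.571)
-G = -1*(-214/7) = 214/7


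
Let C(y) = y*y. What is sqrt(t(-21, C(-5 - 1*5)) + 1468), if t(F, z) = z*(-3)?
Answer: 4*sqrt(73) ≈ 34.176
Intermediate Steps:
C(y) = y**2
t(F, z) = -3*z
sqrt(t(-21, C(-5 - 1*5)) + 1468) = sqrt(-3*(-5 - 1*5)**2 + 1468) = sqrt(-3*(-5 - 5)**2 + 1468) = sqrt(-3*(-10)**2 + 1468) = sqrt(-3*100 + 1468) = sqrt(-300 + 1468) = sqrt(1168) = 4*sqrt(73)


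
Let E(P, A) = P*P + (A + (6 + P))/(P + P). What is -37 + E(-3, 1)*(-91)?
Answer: -2386/3 ≈ -795.33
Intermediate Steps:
E(P, A) = P² + (6 + A + P)/(2*P) (E(P, A) = P² + (6 + A + P)/((2*P)) = P² + (6 + A + P)*(1/(2*P)) = P² + (6 + A + P)/(2*P))
-37 + E(-3, 1)*(-91) = -37 + ((½)*(6 + 1 - 3 + 2*(-3)³)/(-3))*(-91) = -37 + ((½)*(-⅓)*(6 + 1 - 3 + 2*(-27)))*(-91) = -37 + ((½)*(-⅓)*(6 + 1 - 3 - 54))*(-91) = -37 + ((½)*(-⅓)*(-50))*(-91) = -37 + (25/3)*(-91) = -37 - 2275/3 = -2386/3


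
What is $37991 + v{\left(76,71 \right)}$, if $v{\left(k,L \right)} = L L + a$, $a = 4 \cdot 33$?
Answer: $43164$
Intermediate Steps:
$a = 132$
$v{\left(k,L \right)} = 132 + L^{2}$ ($v{\left(k,L \right)} = L L + 132 = L^{2} + 132 = 132 + L^{2}$)
$37991 + v{\left(76,71 \right)} = 37991 + \left(132 + 71^{2}\right) = 37991 + \left(132 + 5041\right) = 37991 + 5173 = 43164$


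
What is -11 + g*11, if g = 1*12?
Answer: 121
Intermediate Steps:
g = 12
-11 + g*11 = -11 + 12*11 = -11 + 132 = 121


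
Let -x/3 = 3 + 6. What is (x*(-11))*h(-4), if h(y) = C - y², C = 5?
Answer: -3267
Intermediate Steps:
h(y) = 5 - y²
x = -27 (x = -3*(3 + 6) = -3*9 = -27)
(x*(-11))*h(-4) = (-27*(-11))*(5 - 1*(-4)²) = 297*(5 - 1*16) = 297*(5 - 16) = 297*(-11) = -3267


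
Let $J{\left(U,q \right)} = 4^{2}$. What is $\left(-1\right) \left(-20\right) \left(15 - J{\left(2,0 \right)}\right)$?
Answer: $-20$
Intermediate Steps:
$J{\left(U,q \right)} = 16$
$\left(-1\right) \left(-20\right) \left(15 - J{\left(2,0 \right)}\right) = \left(-1\right) \left(-20\right) \left(15 - 16\right) = 20 \left(15 - 16\right) = 20 \left(-1\right) = -20$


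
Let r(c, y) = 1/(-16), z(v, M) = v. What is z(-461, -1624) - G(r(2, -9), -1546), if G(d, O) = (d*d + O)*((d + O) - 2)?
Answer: -9804839231/4096 ≈ -2.3938e+6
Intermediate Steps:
r(c, y) = -1/16
G(d, O) = (O + d²)*(-2 + O + d) (G(d, O) = (d² + O)*((O + d) - 2) = (O + d²)*(-2 + O + d))
z(-461, -1624) - G(r(2, -9), -1546) = -461 - ((-1546)² + (-1/16)³ - 2*(-1546) - 2*(-1/16)² - 1546*(-1/16) - 1546*(-1/16)²) = -461 - (2390116 - 1/4096 + 3092 - 2*1/256 + 773/8 - 1546*1/256) = -461 - (2390116 - 1/4096 + 3092 - 1/128 + 773/8 - 773/128) = -461 - 1*9802950975/4096 = -461 - 9802950975/4096 = -9804839231/4096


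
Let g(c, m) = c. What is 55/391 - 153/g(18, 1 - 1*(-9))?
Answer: -6537/782 ≈ -8.3593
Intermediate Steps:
55/391 - 153/g(18, 1 - 1*(-9)) = 55/391 - 153/18 = 55*(1/391) - 153*1/18 = 55/391 - 17/2 = -6537/782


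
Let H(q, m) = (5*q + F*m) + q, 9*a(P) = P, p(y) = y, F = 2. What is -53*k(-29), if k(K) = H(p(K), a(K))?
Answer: 86072/9 ≈ 9563.6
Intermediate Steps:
a(P) = P/9
H(q, m) = 2*m + 6*q (H(q, m) = (5*q + 2*m) + q = (2*m + 5*q) + q = 2*m + 6*q)
k(K) = 56*K/9 (k(K) = 2*(K/9) + 6*K = 2*K/9 + 6*K = 56*K/9)
-53*k(-29) = -2968*(-29)/9 = -53*(-1624/9) = 86072/9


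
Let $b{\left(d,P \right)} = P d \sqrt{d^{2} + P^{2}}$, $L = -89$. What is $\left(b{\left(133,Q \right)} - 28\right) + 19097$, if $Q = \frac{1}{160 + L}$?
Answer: $19069 + \frac{665 \sqrt{3566810}}{5041} \approx 19318.0$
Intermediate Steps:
$Q = \frac{1}{71}$ ($Q = \frac{1}{160 - 89} = \frac{1}{71} \approx 0.014085$)
$b{\left(d,P \right)} = P d \sqrt{P^{2} + d^{2}}$
$\left(b{\left(133,Q \right)} - 28\right) + 19097 = \left(\frac{1}{71} \cdot 133 \sqrt{\left(\frac{1}{71}\right)^{2} + 133^{2}} - 28\right) + 19097 = \left(\frac{1}{71} \cdot 133 \sqrt{\frac{1}{5041} + 17689} + \left(-5615 + 5587\right)\right) + 19097 = \left(\frac{1}{71} \cdot 133 \sqrt{\frac{89170250}{5041}} - 28\right) + 19097 = \left(\frac{1}{71} \cdot 133 \frac{5 \sqrt{3566810}}{71} - 28\right) + 19097 = \left(\frac{665 \sqrt{3566810}}{5041} - 28\right) + 19097 = \left(-28 + \frac{665 \sqrt{3566810}}{5041}\right) + 19097 = 19069 + \frac{665 \sqrt{3566810}}{5041}$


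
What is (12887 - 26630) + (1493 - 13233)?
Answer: -25483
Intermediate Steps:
(12887 - 26630) + (1493 - 13233) = -13743 - 11740 = -25483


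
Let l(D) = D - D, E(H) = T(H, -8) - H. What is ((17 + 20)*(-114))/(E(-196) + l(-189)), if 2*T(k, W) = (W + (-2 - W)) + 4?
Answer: -4218/197 ≈ -21.411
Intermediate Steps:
T(k, W) = 1 (T(k, W) = ((W + (-2 - W)) + 4)/2 = (-2 + 4)/2 = (1/2)*2 = 1)
E(H) = 1 - H
l(D) = 0
((17 + 20)*(-114))/(E(-196) + l(-189)) = ((17 + 20)*(-114))/((1 - 1*(-196)) + 0) = (37*(-114))/((1 + 196) + 0) = -4218/(197 + 0) = -4218/197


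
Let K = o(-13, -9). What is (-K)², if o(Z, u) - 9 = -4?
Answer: 25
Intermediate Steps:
o(Z, u) = 5 (o(Z, u) = 9 - 4 = 5)
K = 5
(-K)² = (-1*5)² = (-5)² = 25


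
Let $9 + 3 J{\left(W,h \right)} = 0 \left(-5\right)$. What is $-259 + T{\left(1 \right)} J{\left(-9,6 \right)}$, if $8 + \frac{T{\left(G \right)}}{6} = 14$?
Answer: $-367$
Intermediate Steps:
$J{\left(W,h \right)} = -3$ ($J{\left(W,h \right)} = -3 + \frac{0 \left(-5\right)}{3} = -3 + \frac{1}{3} \cdot 0 = -3 + 0 = -3$)
$T{\left(G \right)} = 36$ ($T{\left(G \right)} = -48 + 6 \cdot 14 = -48 + 84 = 36$)
$-259 + T{\left(1 \right)} J{\left(-9,6 \right)} = -259 + 36 \left(-3\right) = -259 - 108 = -367$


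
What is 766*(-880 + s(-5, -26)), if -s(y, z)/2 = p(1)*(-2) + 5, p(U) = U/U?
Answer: -678676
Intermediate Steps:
p(U) = 1
s(y, z) = -6 (s(y, z) = -2*(1*(-2) + 5) = -2*(-2 + 5) = -2*3 = -6)
766*(-880 + s(-5, -26)) = 766*(-880 - 6) = 766*(-886) = -678676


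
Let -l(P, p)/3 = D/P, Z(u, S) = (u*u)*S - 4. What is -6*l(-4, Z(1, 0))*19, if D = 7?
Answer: -1197/2 ≈ -598.50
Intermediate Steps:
Z(u, S) = -4 + S*u² (Z(u, S) = u²*S - 4 = S*u² - 4 = -4 + S*u²)
l(P, p) = -21/P
-6*l(-4, Z(1, 0))*19 = -(-126)/(-4)*19 = -(-126)*(-1)/4*19 = -6*21/4*19 = -63/2*19 = -1197/2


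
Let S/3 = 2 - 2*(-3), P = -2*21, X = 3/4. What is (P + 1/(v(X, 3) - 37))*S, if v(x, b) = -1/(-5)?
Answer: -23199/23 ≈ -1008.7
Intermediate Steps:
X = ¾ (X = 3*(¼) = ¾ ≈ 0.75000)
v(x, b) = ⅕ (v(x, b) = -1*(-⅕) = ⅕)
P = -42
S = 24 (S = 3*(2 - 2*(-3)) = 3*(2 + 6) = 3*8 = 24)
(P + 1/(v(X, 3) - 37))*S = (-42 + 1/(⅕ - 37))*24 = (-42 + 1/(-184/5))*24 = (-42 - 5/184)*24 = -7733/184*24 = -23199/23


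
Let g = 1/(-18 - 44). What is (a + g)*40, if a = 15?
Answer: 18580/31 ≈ 599.35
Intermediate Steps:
g = -1/62 (g = 1/(-62) = -1/62 ≈ -0.016129)
(a + g)*40 = (15 - 1/62)*40 = (929/62)*40 = 18580/31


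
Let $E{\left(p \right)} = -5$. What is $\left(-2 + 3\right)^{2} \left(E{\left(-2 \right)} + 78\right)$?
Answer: $73$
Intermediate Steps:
$\left(-2 + 3\right)^{2} \left(E{\left(-2 \right)} + 78\right) = \left(-2 + 3\right)^{2} \left(-5 + 78\right) = 1^{2} \cdot 73 = 1 \cdot 73 = 73$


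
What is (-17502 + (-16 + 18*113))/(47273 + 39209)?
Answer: -7742/43241 ≈ -0.17904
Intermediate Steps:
(-17502 + (-16 + 18*113))/(47273 + 39209) = (-17502 + (-16 + 2034))/86482 = (-17502 + 2018)*(1/86482) = -15484*1/86482 = -7742/43241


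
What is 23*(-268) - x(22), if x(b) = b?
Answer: -6186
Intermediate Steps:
23*(-268) - x(22) = 23*(-268) - 1*22 = -6164 - 22 = -6186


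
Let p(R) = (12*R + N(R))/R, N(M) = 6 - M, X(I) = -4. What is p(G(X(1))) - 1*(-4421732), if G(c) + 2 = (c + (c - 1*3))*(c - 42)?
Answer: 371426413/84 ≈ 4.4217e+6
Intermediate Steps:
G(c) = -2 + (-42 + c)*(-3 + 2*c) (G(c) = -2 + (c + (c - 1*3))*(c - 42) = -2 + (c + (c - 3))*(-42 + c) = -2 + (c + (-3 + c))*(-42 + c) = -2 + (-3 + 2*c)*(-42 + c) = -2 + (-42 + c)*(-3 + 2*c))
p(R) = (6 + 11*R)/R (p(R) = (12*R + (6 - R))/R = (6 + 11*R)/R)
p(G(X(1))) - 1*(-4421732) = (11 + 6/(124 - 87*(-4) + 2*(-4)²)) - 1*(-4421732) = (11 + 6/(124 + 348 + 2*16)) + 4421732 = (11 + 6/(124 + 348 + 32)) + 4421732 = (11 + 6/504) + 4421732 = (11 + 6*(1/504)) + 4421732 = (11 + 1/84) + 4421732 = 925/84 + 4421732 = 371426413/84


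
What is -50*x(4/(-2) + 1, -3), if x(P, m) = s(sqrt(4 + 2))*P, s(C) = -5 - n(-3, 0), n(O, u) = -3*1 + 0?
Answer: -100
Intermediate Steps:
n(O, u) = -3 (n(O, u) = -3 + 0 = -3)
s(C) = -2 (s(C) = -5 - 1*(-3) = -5 + 3 = -2)
x(P, m) = -2*P
-50*x(4/(-2) + 1, -3) = -(-100)*(4/(-2) + 1) = -(-100)*(4*(-1/2) + 1) = -(-100)*(-2 + 1) = -(-100)*(-1) = -50*2 = -100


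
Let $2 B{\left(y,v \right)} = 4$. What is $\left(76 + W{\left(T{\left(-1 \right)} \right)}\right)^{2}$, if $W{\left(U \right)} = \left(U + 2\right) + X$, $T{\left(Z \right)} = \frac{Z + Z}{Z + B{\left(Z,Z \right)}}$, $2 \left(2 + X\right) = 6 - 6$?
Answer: $5476$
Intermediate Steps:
$B{\left(y,v \right)} = 2$ ($B{\left(y,v \right)} = \frac{1}{2} \cdot 4 = 2$)
$X = -2$ ($X = -2 + \frac{6 - 6}{2} = -2 + \frac{1}{2} \cdot 0 = -2 + 0 = -2$)
$T{\left(Z \right)} = \frac{2 Z}{2 + Z}$ ($T{\left(Z \right)} = \frac{Z + Z}{Z + 2} = \frac{2 Z}{2 + Z}$)
$W{\left(U \right)} = U$ ($W{\left(U \right)} = \left(U + 2\right) - 2 = \left(2 + U\right) - 2 = U$)
$\left(76 + W{\left(T{\left(-1 \right)} \right)}\right)^{2} = \left(76 + 2 \left(-1\right) \frac{1}{2 - 1}\right)^{2} = \left(76 + 2 \left(-1\right) 1^{-1}\right)^{2} = \left(76 + 2 \left(-1\right) 1\right)^{2} = \left(76 - 2\right)^{2} = 74^{2} = 5476$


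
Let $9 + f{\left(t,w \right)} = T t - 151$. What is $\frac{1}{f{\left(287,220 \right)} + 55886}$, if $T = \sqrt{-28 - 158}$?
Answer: $\frac{27863}{1560353855} - \frac{287 i \sqrt{186}}{3120707710} \approx 1.7857 \cdot 10^{-5} - 1.2543 \cdot 10^{-6} i$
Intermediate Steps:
$T = i \sqrt{186}$ ($T = \sqrt{-186} = i \sqrt{186} \approx 13.638 i$)
$f{\left(t,w \right)} = -160 + i t \sqrt{186}$ ($f{\left(t,w \right)} = -9 + \left(i \sqrt{186} t - 151\right) = -9 + \left(i t \sqrt{186} - 151\right) = -9 + \left(-151 + i t \sqrt{186}\right) = -160 + i t \sqrt{186}$)
$\frac{1}{f{\left(287,220 \right)} + 55886} = \frac{1}{\left(-160 + i 287 \sqrt{186}\right) + 55886} = \frac{1}{\left(-160 + 287 i \sqrt{186}\right) + 55886} = \frac{1}{55726 + 287 i \sqrt{186}}$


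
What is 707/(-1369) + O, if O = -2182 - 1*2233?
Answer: -6044842/1369 ≈ -4415.5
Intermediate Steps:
O = -4415 (O = -2182 - 2233 = -4415)
707/(-1369) + O = 707/(-1369) - 4415 = 707*(-1/1369) - 4415 = -707/1369 - 4415 = -6044842/1369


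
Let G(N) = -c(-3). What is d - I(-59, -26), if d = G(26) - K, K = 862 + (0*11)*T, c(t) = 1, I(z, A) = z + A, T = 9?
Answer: -778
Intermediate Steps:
I(z, A) = A + z
G(N) = -1 (G(N) = -1*1 = -1)
K = 862 (K = 862 + (0*11)*9 = 862 + 0*9 = 862 + 0 = 862)
d = -863 (d = -1 - 1*862 = -1 - 862 = -863)
d - I(-59, -26) = -863 - (-26 - 59) = -863 - 1*(-85) = -863 + 85 = -778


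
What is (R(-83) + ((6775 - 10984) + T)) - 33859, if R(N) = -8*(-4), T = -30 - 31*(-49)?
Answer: -36547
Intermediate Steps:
T = 1489 (T = -30 + 1519 = 1489)
R(N) = 32
(R(-83) + ((6775 - 10984) + T)) - 33859 = (32 + ((6775 - 10984) + 1489)) - 33859 = (32 + (-4209 + 1489)) - 33859 = (32 - 2720) - 33859 = -2688 - 33859 = -36547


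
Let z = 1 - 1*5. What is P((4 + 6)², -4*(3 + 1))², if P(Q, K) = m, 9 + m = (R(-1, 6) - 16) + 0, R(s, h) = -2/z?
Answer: 2401/4 ≈ 600.25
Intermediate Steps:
z = -4 (z = 1 - 5 = -4)
R(s, h) = ½ (R(s, h) = -2/(-4) = -2*(-¼) = ½)
m = -49/2 (m = -9 + ((½ - 16) + 0) = -9 + (-31/2 + 0) = -9 - 31/2 = -49/2 ≈ -24.500)
P(Q, K) = -49/2
P((4 + 6)², -4*(3 + 1))² = (-49/2)² = 2401/4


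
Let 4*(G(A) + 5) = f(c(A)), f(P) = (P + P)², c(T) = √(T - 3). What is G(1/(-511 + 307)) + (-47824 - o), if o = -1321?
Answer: -9488245/204 ≈ -46511.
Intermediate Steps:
c(T) = √(-3 + T)
f(P) = 4*P² (f(P) = (2*P)² = 4*P²)
G(A) = -8 + A (G(A) = -5 + (4*(√(-3 + A))²)/4 = -5 + (4*(-3 + A))/4 = -5 + (-12 + 4*A)/4 = -5 + (-3 + A) = -8 + A)
G(1/(-511 + 307)) + (-47824 - o) = (-8 + 1/(-511 + 307)) + (-47824 - 1*(-1321)) = (-8 + 1/(-204)) + (-47824 + 1321) = (-8 - 1/204) - 46503 = -1633/204 - 46503 = -9488245/204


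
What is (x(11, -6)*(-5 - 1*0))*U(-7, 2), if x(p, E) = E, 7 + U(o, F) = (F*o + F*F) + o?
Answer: -720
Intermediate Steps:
U(o, F) = -7 + o + F² + F*o (U(o, F) = -7 + ((F*o + F*F) + o) = -7 + ((F*o + F²) + o) = -7 + ((F² + F*o) + o) = -7 + (o + F² + F*o) = -7 + o + F² + F*o)
(x(11, -6)*(-5 - 1*0))*U(-7, 2) = (-6*(-5 - 1*0))*(-7 - 7 + 2² + 2*(-7)) = (-6*(-5 + 0))*(-7 - 7 + 4 - 14) = -6*(-5)*(-24) = 30*(-24) = -720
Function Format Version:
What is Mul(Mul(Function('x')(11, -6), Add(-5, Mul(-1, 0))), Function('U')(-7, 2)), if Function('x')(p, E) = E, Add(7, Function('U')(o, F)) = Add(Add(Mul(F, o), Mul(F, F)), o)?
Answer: -720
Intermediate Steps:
Function('U')(o, F) = Add(-7, o, Pow(F, 2), Mul(F, o)) (Function('U')(o, F) = Add(-7, Add(Add(Mul(F, o), Mul(F, F)), o)) = Add(-7, Add(Add(Mul(F, o), Pow(F, 2)), o)) = Add(-7, Add(Add(Pow(F, 2), Mul(F, o)), o)) = Add(-7, Add(o, Pow(F, 2), Mul(F, o))) = Add(-7, o, Pow(F, 2), Mul(F, o)))
Mul(Mul(Function('x')(11, -6), Add(-5, Mul(-1, 0))), Function('U')(-7, 2)) = Mul(Mul(-6, Add(-5, Mul(-1, 0))), Add(-7, -7, Pow(2, 2), Mul(2, -7))) = Mul(Mul(-6, Add(-5, 0)), Add(-7, -7, 4, -14)) = Mul(Mul(-6, -5), -24) = Mul(30, -24) = -720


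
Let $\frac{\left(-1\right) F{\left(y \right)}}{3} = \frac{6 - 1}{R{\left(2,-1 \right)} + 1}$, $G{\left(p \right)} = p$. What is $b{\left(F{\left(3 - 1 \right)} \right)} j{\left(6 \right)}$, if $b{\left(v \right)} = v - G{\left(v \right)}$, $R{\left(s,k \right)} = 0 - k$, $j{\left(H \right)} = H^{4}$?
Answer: $0$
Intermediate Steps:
$R{\left(s,k \right)} = - k$
$F{\left(y \right)} = - \frac{15}{2}$ ($F{\left(y \right)} = - 3 \frac{6 - 1}{\left(-1\right) \left(-1\right) + 1} = - 3 \frac{5}{1 + 1} = - 3 \cdot \frac{5}{2} = - 3 \cdot 5 \cdot \frac{1}{2} = \left(-3\right) \frac{5}{2} = - \frac{15}{2}$)
$b{\left(v \right)} = 0$ ($b{\left(v \right)} = v - v = 0$)
$b{\left(F{\left(3 - 1 \right)} \right)} j{\left(6 \right)} = 0 \cdot 6^{4} = 0 \cdot 1296 = 0$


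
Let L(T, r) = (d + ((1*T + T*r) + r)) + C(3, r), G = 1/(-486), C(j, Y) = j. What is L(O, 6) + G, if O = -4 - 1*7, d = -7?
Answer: -36451/486 ≈ -75.002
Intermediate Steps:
G = -1/486 ≈ -0.0020576
O = -11 (O = -4 - 7 = -11)
L(T, r) = -4 + T + r + T*r (L(T, r) = (-7 + ((1*T + T*r) + r)) + 3 = (-7 + ((T + T*r) + r)) + 3 = (-7 + (T + r + T*r)) + 3 = (-7 + T + r + T*r) + 3 = -4 + T + r + T*r)
L(O, 6) + G = (-4 - 11 + 6 - 11*6) - 1/486 = (-4 - 11 + 6 - 66) - 1/486 = -75 - 1/486 = -36451/486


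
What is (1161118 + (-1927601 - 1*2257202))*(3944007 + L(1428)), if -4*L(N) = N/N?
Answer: -47701736199495/4 ≈ -1.1925e+13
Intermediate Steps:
L(N) = -¼ (L(N) = -N/(4*N) = -¼*1 = -¼)
(1161118 + (-1927601 - 1*2257202))*(3944007 + L(1428)) = (1161118 + (-1927601 - 1*2257202))*(3944007 - ¼) = (1161118 + (-1927601 - 2257202))*(15776027/4) = (1161118 - 4184803)*(15776027/4) = -3023685*15776027/4 = -47701736199495/4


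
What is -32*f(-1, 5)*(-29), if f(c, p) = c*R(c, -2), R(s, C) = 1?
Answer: -928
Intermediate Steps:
f(c, p) = c (f(c, p) = c*1 = c)
-32*f(-1, 5)*(-29) = -32*(-1)*(-29) = 32*(-29) = -928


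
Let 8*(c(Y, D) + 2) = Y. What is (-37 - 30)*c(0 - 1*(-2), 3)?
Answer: 469/4 ≈ 117.25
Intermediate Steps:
c(Y, D) = -2 + Y/8
(-37 - 30)*c(0 - 1*(-2), 3) = (-37 - 30)*(-2 + (0 - 1*(-2))/8) = -67*(-2 + (0 + 2)/8) = -67*(-2 + (⅛)*2) = -67*(-2 + ¼) = -67*(-7/4) = 469/4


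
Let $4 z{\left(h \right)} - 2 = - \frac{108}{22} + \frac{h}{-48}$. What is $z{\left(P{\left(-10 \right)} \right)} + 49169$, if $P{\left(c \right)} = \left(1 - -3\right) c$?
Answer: $\frac{12980479}{264} \approx 49169.0$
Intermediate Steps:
$P{\left(c \right)} = 4 c$ ($P{\left(c \right)} = \left(1 + 3\right) c = 4 c$)
$z{\left(h \right)} = - \frac{8}{11} - \frac{h}{192}$ ($z{\left(h \right)} = \frac{1}{2} + \frac{- \frac{108}{22} + \frac{h}{-48}}{4} = \frac{1}{2} + \frac{\left(-108\right) \frac{1}{22} + h \left(- \frac{1}{48}\right)}{4} = \frac{1}{2} + \frac{- \frac{54}{11} - \frac{h}{48}}{4} = \frac{1}{2} - \left(\frac{27}{22} + \frac{h}{192}\right) = - \frac{8}{11} - \frac{h}{192}$)
$z{\left(P{\left(-10 \right)} \right)} + 49169 = \left(- \frac{8}{11} - \frac{4 \left(-10\right)}{192}\right) + 49169 = \left(- \frac{8}{11} - - \frac{5}{24}\right) + 49169 = \left(- \frac{8}{11} + \frac{5}{24}\right) + 49169 = - \frac{137}{264} + 49169 = \frac{12980479}{264}$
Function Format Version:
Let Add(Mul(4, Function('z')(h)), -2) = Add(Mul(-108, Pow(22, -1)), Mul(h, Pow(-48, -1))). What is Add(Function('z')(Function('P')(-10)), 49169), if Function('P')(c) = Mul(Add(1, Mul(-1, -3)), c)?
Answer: Rational(12980479, 264) ≈ 49169.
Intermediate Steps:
Function('P')(c) = Mul(4, c) (Function('P')(c) = Mul(Add(1, 3), c) = Mul(4, c))
Function('z')(h) = Add(Rational(-8, 11), Mul(Rational(-1, 192), h)) (Function('z')(h) = Add(Rational(1, 2), Mul(Rational(1, 4), Add(Mul(-108, Pow(22, -1)), Mul(h, Pow(-48, -1))))) = Add(Rational(1, 2), Mul(Rational(1, 4), Add(Mul(-108, Rational(1, 22)), Mul(h, Rational(-1, 48))))) = Add(Rational(1, 2), Mul(Rational(1, 4), Add(Rational(-54, 11), Mul(Rational(-1, 48), h)))) = Add(Rational(1, 2), Add(Rational(-27, 22), Mul(Rational(-1, 192), h))) = Add(Rational(-8, 11), Mul(Rational(-1, 192), h)))
Add(Function('z')(Function('P')(-10)), 49169) = Add(Add(Rational(-8, 11), Mul(Rational(-1, 192), Mul(4, -10))), 49169) = Add(Add(Rational(-8, 11), Mul(Rational(-1, 192), -40)), 49169) = Add(Add(Rational(-8, 11), Rational(5, 24)), 49169) = Add(Rational(-137, 264), 49169) = Rational(12980479, 264)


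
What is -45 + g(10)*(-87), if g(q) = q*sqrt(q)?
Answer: -45 - 870*sqrt(10) ≈ -2796.2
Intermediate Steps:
g(q) = q**(3/2)
-45 + g(10)*(-87) = -45 + 10**(3/2)*(-87) = -45 + (10*sqrt(10))*(-87) = -45 - 870*sqrt(10)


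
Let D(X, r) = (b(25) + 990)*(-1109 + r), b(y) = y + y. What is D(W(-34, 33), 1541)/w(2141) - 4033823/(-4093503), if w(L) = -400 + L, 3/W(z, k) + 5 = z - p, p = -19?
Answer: 1846151913683/7126788723 ≈ 259.04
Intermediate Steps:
b(y) = 2*y
W(z, k) = 3/(14 + z) (W(z, k) = 3/(-5 + (z - 1*(-19))) = 3/(-5 + (z + 19)) = 3/(-5 + (19 + z)) = 3/(14 + z))
D(X, r) = -1153360 + 1040*r (D(X, r) = (2*25 + 990)*(-1109 + r) = (50 + 990)*(-1109 + r) = 1040*(-1109 + r) = -1153360 + 1040*r)
D(W(-34, 33), 1541)/w(2141) - 4033823/(-4093503) = (-1153360 + 1040*1541)/(-400 + 2141) - 4033823/(-4093503) = (-1153360 + 1602640)/1741 - 4033823*(-1/4093503) = 449280*(1/1741) + 4033823/4093503 = 449280/1741 + 4033823/4093503 = 1846151913683/7126788723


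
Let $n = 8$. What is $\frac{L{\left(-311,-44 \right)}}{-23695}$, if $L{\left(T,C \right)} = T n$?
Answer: $\frac{2488}{23695} \approx 0.105$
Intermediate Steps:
$L{\left(T,C \right)} = 8 T$ ($L{\left(T,C \right)} = T 8 = 8 T$)
$\frac{L{\left(-311,-44 \right)}}{-23695} = \frac{8 \left(-311\right)}{-23695} = \left(-2488\right) \left(- \frac{1}{23695}\right) = \frac{2488}{23695}$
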